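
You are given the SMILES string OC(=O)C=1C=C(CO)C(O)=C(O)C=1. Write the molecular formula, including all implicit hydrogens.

C8H8O5

Walk through each heavy atom and fill implicit hydrogens from standard valence (C 4, N 3, O 2, S 2, halogen 1):
  atom 1: O, bond orders sum to 1 (valence 2) → 1 H
  atom 2: C, bond orders sum to 4 (valence 4) → 0 H
  atom 3: O, bond orders sum to 2 (valence 2) → 0 H
  atom 4: C, bond orders sum to 4 (valence 4) → 0 H
  atom 5: C, bond orders sum to 3 (valence 4) → 1 H
  atom 6: C, bond orders sum to 4 (valence 4) → 0 H
  atom 7: C, bond orders sum to 2 (valence 4) → 2 H
  atom 8: O, bond orders sum to 1 (valence 2) → 1 H
  atom 9: C, bond orders sum to 4 (valence 4) → 0 H
  atom 10: O, bond orders sum to 1 (valence 2) → 1 H
  atom 11: C, bond orders sum to 4 (valence 4) → 0 H
  atom 12: O, bond orders sum to 1 (valence 2) → 1 H
  atom 13: C, bond orders sum to 3 (valence 4) → 1 H
Totals → C:8, H:8, O:5.
In Hill order: C8H8O5.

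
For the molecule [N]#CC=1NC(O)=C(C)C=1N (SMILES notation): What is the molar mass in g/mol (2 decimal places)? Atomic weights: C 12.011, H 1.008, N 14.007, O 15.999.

First, the molecular formula is C6H7N3O (counting implicit H from valence).
  C: 6 × 12.011 = 72.066
  H: 7 × 1.008 = 7.056
  N: 3 × 14.007 = 42.021
  O: 1 × 15.999 = 15.999
Sum: 6×12.011 + 7×1.008 + 3×14.007 + 1×15.999 = 137.142 → 137.14 g/mol.

137.14 g/mol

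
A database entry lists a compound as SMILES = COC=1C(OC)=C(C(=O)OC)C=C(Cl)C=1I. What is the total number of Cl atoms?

Scan the SMILES for Cl atoms (remember two-letter symbols like Cl and Br are single atoms).
Chlorine count: 1.

1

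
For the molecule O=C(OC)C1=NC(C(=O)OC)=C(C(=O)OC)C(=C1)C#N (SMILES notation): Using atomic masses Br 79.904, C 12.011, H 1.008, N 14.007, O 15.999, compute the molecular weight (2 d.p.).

First, the molecular formula is C12H10N2O6 (counting implicit H from valence).
  C: 12 × 12.011 = 144.132
  H: 10 × 1.008 = 10.080
  N: 2 × 14.007 = 28.014
  O: 6 × 15.999 = 95.994
Sum: 12×12.011 + 10×1.008 + 2×14.007 + 6×15.999 = 278.220 → 278.22 g/mol.

278.22 g/mol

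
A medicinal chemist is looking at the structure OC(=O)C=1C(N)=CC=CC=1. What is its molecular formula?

Walk through each heavy atom and fill implicit hydrogens from standard valence (C 4, N 3, O 2, S 2, halogen 1):
  atom 1: O, bond orders sum to 1 (valence 2) → 1 H
  atom 2: C, bond orders sum to 4 (valence 4) → 0 H
  atom 3: O, bond orders sum to 2 (valence 2) → 0 H
  atom 4: C, bond orders sum to 4 (valence 4) → 0 H
  atom 5: C, bond orders sum to 4 (valence 4) → 0 H
  atom 6: N, bond orders sum to 1 (valence 3) → 2 H
  atom 7: C, bond orders sum to 3 (valence 4) → 1 H
  atom 8: C, bond orders sum to 3 (valence 4) → 1 H
  atom 9: C, bond orders sum to 3 (valence 4) → 1 H
  atom 10: C, bond orders sum to 3 (valence 4) → 1 H
Totals → C:7, H:7, N:1, O:2.

C7H7NO2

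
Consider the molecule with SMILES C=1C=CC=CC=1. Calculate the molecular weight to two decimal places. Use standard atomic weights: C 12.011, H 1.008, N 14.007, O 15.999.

First, the molecular formula is C6H6 (counting implicit H from valence).
  C: 6 × 12.011 = 72.066
  H: 6 × 1.008 = 6.048
Sum: 6×12.011 + 6×1.008 = 78.114 → 78.11 g/mol.

78.11 g/mol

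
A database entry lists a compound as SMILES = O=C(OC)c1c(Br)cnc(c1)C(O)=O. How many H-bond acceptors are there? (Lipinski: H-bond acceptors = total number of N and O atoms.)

5

N atoms: 1; O atoms: 4.
Lipinski HBA = 1 + 4 = 5.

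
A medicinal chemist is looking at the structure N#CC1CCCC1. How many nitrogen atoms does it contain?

1

Scan the SMILES for N atoms (remember two-letter symbols like Cl and Br are single atoms).
Nitrogen count: 1.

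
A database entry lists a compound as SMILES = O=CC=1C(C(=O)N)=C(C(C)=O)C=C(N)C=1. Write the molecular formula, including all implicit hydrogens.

Walk through each heavy atom and fill implicit hydrogens from standard valence (C 4, N 3, O 2, S 2, halogen 1):
  atom 1: O, bond orders sum to 2 (valence 2) → 0 H
  atom 2: C, bond orders sum to 3 (valence 4) → 1 H
  atom 3: C, bond orders sum to 4 (valence 4) → 0 H
  atom 4: C, bond orders sum to 4 (valence 4) → 0 H
  atom 5: C, bond orders sum to 4 (valence 4) → 0 H
  atom 6: O, bond orders sum to 2 (valence 2) → 0 H
  atom 7: N, bond orders sum to 1 (valence 3) → 2 H
  atom 8: C, bond orders sum to 4 (valence 4) → 0 H
  atom 9: C, bond orders sum to 4 (valence 4) → 0 H
  atom 10: C, bond orders sum to 1 (valence 4) → 3 H
  atom 11: O, bond orders sum to 2 (valence 2) → 0 H
  atom 12: C, bond orders sum to 3 (valence 4) → 1 H
  atom 13: C, bond orders sum to 4 (valence 4) → 0 H
  atom 14: N, bond orders sum to 1 (valence 3) → 2 H
  atom 15: C, bond orders sum to 3 (valence 4) → 1 H
Totals → C:10, H:10, N:2, O:3.

C10H10N2O3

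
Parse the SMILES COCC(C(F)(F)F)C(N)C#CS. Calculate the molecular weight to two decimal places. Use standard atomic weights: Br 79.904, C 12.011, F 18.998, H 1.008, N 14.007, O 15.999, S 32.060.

First, the molecular formula is C7H10F3NOS (counting implicit H from valence).
  C: 7 × 12.011 = 84.077
  F: 3 × 18.998 = 56.994
  H: 10 × 1.008 = 10.080
  N: 1 × 14.007 = 14.007
  O: 1 × 15.999 = 15.999
  S: 1 × 32.060 = 32.060
Sum: 7×12.011 + 3×18.998 + 10×1.008 + 1×14.007 + 1×15.999 + 1×32.060 = 213.217 → 213.22 g/mol.

213.22 g/mol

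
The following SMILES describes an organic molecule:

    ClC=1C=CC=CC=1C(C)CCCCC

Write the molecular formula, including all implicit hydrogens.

Walk through each heavy atom and fill implicit hydrogens from standard valence (C 4, N 3, O 2, S 2, halogen 1):
  atom 1: Cl (halogen, monovalent) → 0 H
  atom 2: C, bond orders sum to 4 (valence 4) → 0 H
  atom 3: C, bond orders sum to 3 (valence 4) → 1 H
  atom 4: C, bond orders sum to 3 (valence 4) → 1 H
  atom 5: C, bond orders sum to 3 (valence 4) → 1 H
  atom 6: C, bond orders sum to 3 (valence 4) → 1 H
  atom 7: C, bond orders sum to 4 (valence 4) → 0 H
  atom 8: C, bond orders sum to 3 (valence 4) → 1 H
  atom 9: C, bond orders sum to 1 (valence 4) → 3 H
  atom 10: C, bond orders sum to 2 (valence 4) → 2 H
  atom 11: C, bond orders sum to 2 (valence 4) → 2 H
  atom 12: C, bond orders sum to 2 (valence 4) → 2 H
  atom 13: C, bond orders sum to 2 (valence 4) → 2 H
  atom 14: C, bond orders sum to 1 (valence 4) → 3 H
Totals → C:13, H:19, Cl:1.

C13H19Cl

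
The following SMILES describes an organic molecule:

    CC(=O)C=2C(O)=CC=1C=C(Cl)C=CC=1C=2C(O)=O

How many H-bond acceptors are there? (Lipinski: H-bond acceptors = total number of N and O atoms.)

4

N atoms: 0; O atoms: 4.
Lipinski HBA = 0 + 4 = 4.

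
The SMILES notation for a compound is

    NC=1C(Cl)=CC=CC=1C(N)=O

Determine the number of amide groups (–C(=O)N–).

The amide motif appears at heavy-atom position 9 in the SMILES.
Other groups present: 1 primary amine.
Amide count: 1.

1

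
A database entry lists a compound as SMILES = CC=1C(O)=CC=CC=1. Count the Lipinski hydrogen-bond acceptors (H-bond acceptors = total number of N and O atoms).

N atoms: 0; O atoms: 1.
Lipinski HBA = 0 + 1 = 1.

1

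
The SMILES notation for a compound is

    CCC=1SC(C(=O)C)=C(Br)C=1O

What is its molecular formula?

C8H9BrO2S

Walk through each heavy atom and fill implicit hydrogens from standard valence (C 4, N 3, O 2, S 2, halogen 1):
  atom 1: C, bond orders sum to 1 (valence 4) → 3 H
  atom 2: C, bond orders sum to 2 (valence 4) → 2 H
  atom 3: C, bond orders sum to 4 (valence 4) → 0 H
  atom 4: S, bond orders sum to 2 (valence 2) → 0 H
  atom 5: C, bond orders sum to 4 (valence 4) → 0 H
  atom 6: C, bond orders sum to 4 (valence 4) → 0 H
  atom 7: O, bond orders sum to 2 (valence 2) → 0 H
  atom 8: C, bond orders sum to 1 (valence 4) → 3 H
  atom 9: C, bond orders sum to 4 (valence 4) → 0 H
  atom 10: Br (halogen, monovalent) → 0 H
  atom 11: C, bond orders sum to 4 (valence 4) → 0 H
  atom 12: O, bond orders sum to 1 (valence 2) → 1 H
Totals → C:8, H:9, Br:1, O:2, S:1.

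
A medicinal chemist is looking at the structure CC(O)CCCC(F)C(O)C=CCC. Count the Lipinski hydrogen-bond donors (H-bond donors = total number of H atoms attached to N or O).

Donors: find every N or O and count the H atoms it carries.
  atom 3 (O): bond orders sum to 1 → 1 H
  atom 10 (O): bond orders sum to 1 → 1 H
Lipinski HBD = 2.

2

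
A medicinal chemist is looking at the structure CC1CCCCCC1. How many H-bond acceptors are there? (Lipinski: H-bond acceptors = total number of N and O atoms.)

0

N atoms: 0; O atoms: 0.
Lipinski HBA = 0 + 0 = 0.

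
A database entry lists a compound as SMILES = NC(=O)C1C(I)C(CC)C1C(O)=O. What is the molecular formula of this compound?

Walk through each heavy atom and fill implicit hydrogens from standard valence (C 4, N 3, O 2, S 2, halogen 1):
  atom 1: N, bond orders sum to 1 (valence 3) → 2 H
  atom 2: C, bond orders sum to 4 (valence 4) → 0 H
  atom 3: O, bond orders sum to 2 (valence 2) → 0 H
  atom 4: C, bond orders sum to 3 (valence 4) → 1 H
  atom 5: C, bond orders sum to 3 (valence 4) → 1 H
  atom 6: I (halogen, monovalent) → 0 H
  atom 7: C, bond orders sum to 3 (valence 4) → 1 H
  atom 8: C, bond orders sum to 2 (valence 4) → 2 H
  atom 9: C, bond orders sum to 1 (valence 4) → 3 H
  atom 10: C, bond orders sum to 3 (valence 4) → 1 H
  atom 11: C, bond orders sum to 4 (valence 4) → 0 H
  atom 12: O, bond orders sum to 1 (valence 2) → 1 H
  atom 13: O, bond orders sum to 2 (valence 2) → 0 H
Totals → C:8, H:12, I:1, N:1, O:3.
In Hill order: C8H12INO3.

C8H12INO3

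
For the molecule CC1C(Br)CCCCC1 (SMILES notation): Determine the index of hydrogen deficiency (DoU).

Molecular formula: C8H15Br.
DoU = (2C + 2 + N − H − X) / 2, where X is the halogen count and O/S are ignored.
    = (2·8 + 2 + 0 − 15 − 1) / 2 = 2 / 2 = 1.

1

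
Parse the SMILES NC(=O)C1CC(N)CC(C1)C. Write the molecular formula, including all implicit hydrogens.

C8H16N2O

Walk through each heavy atom and fill implicit hydrogens from standard valence (C 4, N 3, O 2, S 2, halogen 1):
  atom 1: N, bond orders sum to 1 (valence 3) → 2 H
  atom 2: C, bond orders sum to 4 (valence 4) → 0 H
  atom 3: O, bond orders sum to 2 (valence 2) → 0 H
  atom 4: C, bond orders sum to 3 (valence 4) → 1 H
  atom 5: C, bond orders sum to 2 (valence 4) → 2 H
  atom 6: C, bond orders sum to 3 (valence 4) → 1 H
  atom 7: N, bond orders sum to 1 (valence 3) → 2 H
  atom 8: C, bond orders sum to 2 (valence 4) → 2 H
  atom 9: C, bond orders sum to 3 (valence 4) → 1 H
  atom 10: C, bond orders sum to 2 (valence 4) → 2 H
  atom 11: C, bond orders sum to 1 (valence 4) → 3 H
Totals → C:8, H:16, N:2, O:1.
In Hill order: C8H16N2O.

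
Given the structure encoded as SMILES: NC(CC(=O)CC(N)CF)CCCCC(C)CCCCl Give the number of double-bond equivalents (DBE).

Degree of unsaturation = (number of rings) + (number of π bonds).
Ring closures in the SMILES: 0.
π bonds: 1 double bond (each 1 DoU) → 1 DoU from unsaturation.
Total DoU = 0 + 1 = 1.

1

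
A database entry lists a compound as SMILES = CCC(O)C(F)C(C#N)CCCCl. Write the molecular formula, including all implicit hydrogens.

C9H15ClFNO

Walk through each heavy atom and fill implicit hydrogens from standard valence (C 4, N 3, O 2, S 2, halogen 1):
  atom 1: C, bond orders sum to 1 (valence 4) → 3 H
  atom 2: C, bond orders sum to 2 (valence 4) → 2 H
  atom 3: C, bond orders sum to 3 (valence 4) → 1 H
  atom 4: O, bond orders sum to 1 (valence 2) → 1 H
  atom 5: C, bond orders sum to 3 (valence 4) → 1 H
  atom 6: F (halogen, monovalent) → 0 H
  atom 7: C, bond orders sum to 3 (valence 4) → 1 H
  atom 8: C, bond orders sum to 4 (valence 4) → 0 H
  atom 9: N, bond orders sum to 3 (valence 3) → 0 H
  atom 10: C, bond orders sum to 2 (valence 4) → 2 H
  atom 11: C, bond orders sum to 2 (valence 4) → 2 H
  atom 12: C, bond orders sum to 2 (valence 4) → 2 H
  atom 13: Cl (halogen, monovalent) → 0 H
Totals → C:9, H:15, Cl:1, F:1, N:1, O:1.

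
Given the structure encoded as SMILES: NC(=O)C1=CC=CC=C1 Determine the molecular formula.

Walk through each heavy atom and fill implicit hydrogens from standard valence (C 4, N 3, O 2, S 2, halogen 1):
  atom 1: N, bond orders sum to 1 (valence 3) → 2 H
  atom 2: C, bond orders sum to 4 (valence 4) → 0 H
  atom 3: O, bond orders sum to 2 (valence 2) → 0 H
  atom 4: C, bond orders sum to 4 (valence 4) → 0 H
  atom 5: C, bond orders sum to 3 (valence 4) → 1 H
  atom 6: C, bond orders sum to 3 (valence 4) → 1 H
  atom 7: C, bond orders sum to 3 (valence 4) → 1 H
  atom 8: C, bond orders sum to 3 (valence 4) → 1 H
  atom 9: C, bond orders sum to 3 (valence 4) → 1 H
Totals → C:7, H:7, N:1, O:1.

C7H7NO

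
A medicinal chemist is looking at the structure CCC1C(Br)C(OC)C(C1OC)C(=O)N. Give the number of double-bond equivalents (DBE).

2

Molecular formula: C10H18BrNO3.
DoU = (2C + 2 + N − H − X) / 2, where X is the halogen count and O/S are ignored.
    = (2·10 + 2 + 1 − 18 − 1) / 2 = 4 / 2 = 2.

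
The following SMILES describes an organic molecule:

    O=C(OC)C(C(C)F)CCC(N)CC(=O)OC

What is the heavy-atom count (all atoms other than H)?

17

Every atom symbol written in the SMILES (organic subset) is one heavy atom; implicit H are not written.
Heavy atoms by element → C:11, F:1, N:1, O:4.
Total: 17.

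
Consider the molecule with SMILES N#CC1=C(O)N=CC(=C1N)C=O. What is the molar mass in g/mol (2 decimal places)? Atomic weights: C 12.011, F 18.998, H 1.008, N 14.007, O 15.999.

First, the molecular formula is C7H5N3O2 (counting implicit H from valence).
  C: 7 × 12.011 = 84.077
  H: 5 × 1.008 = 5.040
  N: 3 × 14.007 = 42.021
  O: 2 × 15.999 = 31.998
Sum: 7×12.011 + 5×1.008 + 3×14.007 + 2×15.999 = 163.136 → 163.14 g/mol.

163.14 g/mol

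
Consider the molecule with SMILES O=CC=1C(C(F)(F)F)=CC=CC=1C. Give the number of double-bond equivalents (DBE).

5

Degree of unsaturation = (number of rings) + (number of π bonds).
Ring closures in the SMILES: 1.
π bonds: 4 double bonds (each 1 DoU) → 4 DoU from unsaturation.
Total DoU = 1 + 4 = 5.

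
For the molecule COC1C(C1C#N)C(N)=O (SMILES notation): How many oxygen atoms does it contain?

Scan the SMILES for O atoms (remember two-letter symbols like Cl and Br are single atoms).
Oxygen count: 2.

2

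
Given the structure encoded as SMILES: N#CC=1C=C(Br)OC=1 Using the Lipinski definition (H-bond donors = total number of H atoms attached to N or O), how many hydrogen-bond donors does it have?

0

Donors: find every N or O and count the H atoms it carries.
  atom 1 (N): bond orders sum to 3 → 0 H
  atom 7 (O): bond orders sum to 2 → 0 H
Lipinski HBD = 0.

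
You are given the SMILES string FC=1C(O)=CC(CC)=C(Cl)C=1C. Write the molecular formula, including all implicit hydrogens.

Walk through each heavy atom and fill implicit hydrogens from standard valence (C 4, N 3, O 2, S 2, halogen 1):
  atom 1: F (halogen, monovalent) → 0 H
  atom 2: C, bond orders sum to 4 (valence 4) → 0 H
  atom 3: C, bond orders sum to 4 (valence 4) → 0 H
  atom 4: O, bond orders sum to 1 (valence 2) → 1 H
  atom 5: C, bond orders sum to 3 (valence 4) → 1 H
  atom 6: C, bond orders sum to 4 (valence 4) → 0 H
  atom 7: C, bond orders sum to 2 (valence 4) → 2 H
  atom 8: C, bond orders sum to 1 (valence 4) → 3 H
  atom 9: C, bond orders sum to 4 (valence 4) → 0 H
  atom 10: Cl (halogen, monovalent) → 0 H
  atom 11: C, bond orders sum to 4 (valence 4) → 0 H
  atom 12: C, bond orders sum to 1 (valence 4) → 3 H
Totals → C:9, H:10, Cl:1, F:1, O:1.
In Hill order: C9H10ClFO.

C9H10ClFO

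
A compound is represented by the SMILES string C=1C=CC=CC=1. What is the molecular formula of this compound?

Walk through each heavy atom and fill implicit hydrogens from standard valence (C 4, N 3, O 2, S 2, halogen 1):
  atom 1: C, bond orders sum to 3 (valence 4) → 1 H
  atom 2: C, bond orders sum to 3 (valence 4) → 1 H
  atom 3: C, bond orders sum to 3 (valence 4) → 1 H
  atom 4: C, bond orders sum to 3 (valence 4) → 1 H
  atom 5: C, bond orders sum to 3 (valence 4) → 1 H
  atom 6: C, bond orders sum to 3 (valence 4) → 1 H
Totals → C:6, H:6.

C6H6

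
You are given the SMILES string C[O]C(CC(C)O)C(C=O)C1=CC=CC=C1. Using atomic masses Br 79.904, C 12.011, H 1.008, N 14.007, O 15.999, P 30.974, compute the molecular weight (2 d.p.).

222.28 g/mol

First, the molecular formula is C13H18O3 (counting implicit H from valence).
  C: 13 × 12.011 = 156.143
  H: 18 × 1.008 = 18.144
  O: 3 × 15.999 = 47.997
Sum: 13×12.011 + 18×1.008 + 3×15.999 = 222.284 → 222.28 g/mol.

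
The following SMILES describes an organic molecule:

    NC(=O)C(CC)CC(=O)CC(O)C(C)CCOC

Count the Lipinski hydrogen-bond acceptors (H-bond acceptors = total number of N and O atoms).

N atoms: 1; O atoms: 4.
Lipinski HBA = 1 + 4 = 5.

5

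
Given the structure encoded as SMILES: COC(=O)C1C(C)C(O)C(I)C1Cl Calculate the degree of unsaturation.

2

Degree of unsaturation = (number of rings) + (number of π bonds).
Ring closures in the SMILES: 1.
π bonds: 1 double bond (each 1 DoU) → 1 DoU from unsaturation.
Total DoU = 1 + 1 = 2.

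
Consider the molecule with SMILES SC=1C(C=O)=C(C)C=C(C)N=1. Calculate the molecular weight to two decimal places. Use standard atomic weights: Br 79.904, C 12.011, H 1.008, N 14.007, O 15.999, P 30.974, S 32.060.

First, the molecular formula is C8H9NOS (counting implicit H from valence).
  C: 8 × 12.011 = 96.088
  H: 9 × 1.008 = 9.072
  N: 1 × 14.007 = 14.007
  O: 1 × 15.999 = 15.999
  S: 1 × 32.060 = 32.060
Sum: 8×12.011 + 9×1.008 + 1×14.007 + 1×15.999 + 1×32.060 = 167.226 → 167.23 g/mol.

167.23 g/mol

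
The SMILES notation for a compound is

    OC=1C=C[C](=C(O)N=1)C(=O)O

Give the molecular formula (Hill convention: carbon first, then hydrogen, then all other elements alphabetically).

Walk through each heavy atom and fill implicit hydrogens from standard valence (C 4, N 3, O 2, S 2, halogen 1):
  atom 1: O, bond orders sum to 1 (valence 2) → 1 H
  atom 2: C, bond orders sum to 4 (valence 4) → 0 H
  atom 3: C, bond orders sum to 3 (valence 4) → 1 H
  atom 4: C, bond orders sum to 3 (valence 4) → 1 H
  atom 5: C with explicit H count 0
  atom 6: C, bond orders sum to 4 (valence 4) → 0 H
  atom 7: O, bond orders sum to 1 (valence 2) → 1 H
  atom 8: N, bond orders sum to 3 (valence 3) → 0 H
  atom 9: C, bond orders sum to 4 (valence 4) → 0 H
  atom 10: O, bond orders sum to 2 (valence 2) → 0 H
  atom 11: O, bond orders sum to 1 (valence 2) → 1 H
Totals → C:6, H:5, N:1, O:4.
In Hill order: C6H5NO4.

C6H5NO4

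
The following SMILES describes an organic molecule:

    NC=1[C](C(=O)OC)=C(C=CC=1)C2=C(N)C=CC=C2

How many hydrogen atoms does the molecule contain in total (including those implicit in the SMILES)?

14

Walk through each heavy atom and fill implicit hydrogens from standard valence (C 4, N 3, O 2, S 2, halogen 1):
  atom 1: N, bond orders sum to 1 (valence 3) → 2 H
  atom 2: C, bond orders sum to 4 (valence 4) → 0 H
  atom 3: C with explicit H count 0
  atom 4: C, bond orders sum to 4 (valence 4) → 0 H
  atom 5: O, bond orders sum to 2 (valence 2) → 0 H
  atom 6: O, bond orders sum to 2 (valence 2) → 0 H
  atom 7: C, bond orders sum to 1 (valence 4) → 3 H
  atom 8: C, bond orders sum to 4 (valence 4) → 0 H
  atom 9: C, bond orders sum to 3 (valence 4) → 1 H
  atom 10: C, bond orders sum to 3 (valence 4) → 1 H
  atom 11: C, bond orders sum to 3 (valence 4) → 1 H
  atom 12: C, bond orders sum to 4 (valence 4) → 0 H
  atom 13: C, bond orders sum to 4 (valence 4) → 0 H
  atom 14: N, bond orders sum to 1 (valence 3) → 2 H
  atom 15: C, bond orders sum to 3 (valence 4) → 1 H
  atom 16: C, bond orders sum to 3 (valence 4) → 1 H
  atom 17: C, bond orders sum to 3 (valence 4) → 1 H
  atom 18: C, bond orders sum to 3 (valence 4) → 1 H
Total hydrogens: 14.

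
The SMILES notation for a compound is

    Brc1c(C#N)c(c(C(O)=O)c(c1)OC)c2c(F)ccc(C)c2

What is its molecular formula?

C16H11BrFNO3

Walk through each heavy atom and fill implicit hydrogens from standard valence (C 4, N 3, O 2, S 2, halogen 1); for lowercase aromatic atoms, an aromatic c carries 1 H when it has two neighbours and 0 H with three, and aromatic n carries 0 H:
  atom 1: Br (halogen, monovalent) → 0 H
  atom 2: aromatic c, 3 neighbours → 0 H
  atom 3: aromatic c, 3 neighbours → 0 H
  atom 4: C, bond orders sum to 4 (valence 4) → 0 H
  atom 5: N, bond orders sum to 3 (valence 3) → 0 H
  atom 6: aromatic c, 3 neighbours → 0 H
  atom 7: aromatic c, 3 neighbours → 0 H
  atom 8: C, bond orders sum to 4 (valence 4) → 0 H
  atom 9: O, bond orders sum to 1 (valence 2) → 1 H
  atom 10: O, bond orders sum to 2 (valence 2) → 0 H
  atom 11: aromatic c, 3 neighbours → 0 H
  atom 12: aromatic c, 2 neighbours → 1 H
  atom 13: O, bond orders sum to 2 (valence 2) → 0 H
  atom 14: C, bond orders sum to 1 (valence 4) → 3 H
  atom 15: aromatic c, 3 neighbours → 0 H
  atom 16: aromatic c, 3 neighbours → 0 H
  atom 17: F (halogen, monovalent) → 0 H
  atom 18: aromatic c, 2 neighbours → 1 H
  atom 19: aromatic c, 2 neighbours → 1 H
  atom 20: aromatic c, 3 neighbours → 0 H
  atom 21: C, bond orders sum to 1 (valence 4) → 3 H
  atom 22: aromatic c, 2 neighbours → 1 H
Totals → C:16, H:11, Br:1, F:1, N:1, O:3.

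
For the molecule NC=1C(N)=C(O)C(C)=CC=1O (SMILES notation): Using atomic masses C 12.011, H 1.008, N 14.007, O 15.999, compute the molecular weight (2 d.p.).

First, the molecular formula is C7H10N2O2 (counting implicit H from valence).
  C: 7 × 12.011 = 84.077
  H: 10 × 1.008 = 10.080
  N: 2 × 14.007 = 28.014
  O: 2 × 15.999 = 31.998
Sum: 7×12.011 + 10×1.008 + 2×14.007 + 2×15.999 = 154.169 → 154.17 g/mol.

154.17 g/mol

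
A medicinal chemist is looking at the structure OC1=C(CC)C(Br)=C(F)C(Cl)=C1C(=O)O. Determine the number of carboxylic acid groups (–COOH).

1

The carboxylic acid motif appears at heavy-atom position 13 in the SMILES.
Other groups present: 1 hydroxyl.
Carboxylic acid count: 1.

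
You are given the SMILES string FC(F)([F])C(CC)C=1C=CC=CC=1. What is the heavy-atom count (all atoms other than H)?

Every atom symbol written in the SMILES (organic subset) is one heavy atom; implicit H are not written.
Heavy atoms by element → C:10, F:3.
Total: 13.

13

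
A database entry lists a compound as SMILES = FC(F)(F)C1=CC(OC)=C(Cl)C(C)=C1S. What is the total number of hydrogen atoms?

Walk through each heavy atom and fill implicit hydrogens from standard valence (C 4, N 3, O 2, S 2, halogen 1):
  atom 1: F (halogen, monovalent) → 0 H
  atom 2: C, bond orders sum to 4 (valence 4) → 0 H
  atom 3: F (halogen, monovalent) → 0 H
  atom 4: F (halogen, monovalent) → 0 H
  atom 5: C, bond orders sum to 4 (valence 4) → 0 H
  atom 6: C, bond orders sum to 3 (valence 4) → 1 H
  atom 7: C, bond orders sum to 4 (valence 4) → 0 H
  atom 8: O, bond orders sum to 2 (valence 2) → 0 H
  atom 9: C, bond orders sum to 1 (valence 4) → 3 H
  atom 10: C, bond orders sum to 4 (valence 4) → 0 H
  atom 11: Cl (halogen, monovalent) → 0 H
  atom 12: C, bond orders sum to 4 (valence 4) → 0 H
  atom 13: C, bond orders sum to 1 (valence 4) → 3 H
  atom 14: C, bond orders sum to 4 (valence 4) → 0 H
  atom 15: S, bond orders sum to 1 (valence 2) → 1 H
Total hydrogens: 8.

8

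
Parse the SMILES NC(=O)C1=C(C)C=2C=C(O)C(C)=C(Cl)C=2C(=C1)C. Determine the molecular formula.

Walk through each heavy atom and fill implicit hydrogens from standard valence (C 4, N 3, O 2, S 2, halogen 1):
  atom 1: N, bond orders sum to 1 (valence 3) → 2 H
  atom 2: C, bond orders sum to 4 (valence 4) → 0 H
  atom 3: O, bond orders sum to 2 (valence 2) → 0 H
  atom 4: C, bond orders sum to 4 (valence 4) → 0 H
  atom 5: C, bond orders sum to 4 (valence 4) → 0 H
  atom 6: C, bond orders sum to 1 (valence 4) → 3 H
  atom 7: C, bond orders sum to 4 (valence 4) → 0 H
  atom 8: C, bond orders sum to 3 (valence 4) → 1 H
  atom 9: C, bond orders sum to 4 (valence 4) → 0 H
  atom 10: O, bond orders sum to 1 (valence 2) → 1 H
  atom 11: C, bond orders sum to 4 (valence 4) → 0 H
  atom 12: C, bond orders sum to 1 (valence 4) → 3 H
  atom 13: C, bond orders sum to 4 (valence 4) → 0 H
  atom 14: Cl (halogen, monovalent) → 0 H
  atom 15: C, bond orders sum to 4 (valence 4) → 0 H
  atom 16: C, bond orders sum to 4 (valence 4) → 0 H
  atom 17: C, bond orders sum to 3 (valence 4) → 1 H
  atom 18: C, bond orders sum to 1 (valence 4) → 3 H
Totals → C:14, H:14, Cl:1, N:1, O:2.
In Hill order: C14H14ClNO2.

C14H14ClNO2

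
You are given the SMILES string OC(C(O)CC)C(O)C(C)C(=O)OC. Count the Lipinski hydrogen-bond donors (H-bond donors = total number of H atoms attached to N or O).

Donors: find every N or O and count the H atoms it carries.
  atom 1 (O): bond orders sum to 1 → 1 H
  atom 4 (O): bond orders sum to 1 → 1 H
  atom 8 (O): bond orders sum to 1 → 1 H
  atom 12 (O): bond orders sum to 2 → 0 H
  atom 13 (O): bond orders sum to 2 → 0 H
Lipinski HBD = 3.

3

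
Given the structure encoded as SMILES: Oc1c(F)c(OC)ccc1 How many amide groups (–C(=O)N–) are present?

0

Scan the SMILES for the amide motif — none present.
Groups that are present: 1 ether, 1 hydroxyl.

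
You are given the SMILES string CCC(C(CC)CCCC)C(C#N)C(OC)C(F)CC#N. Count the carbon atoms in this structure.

Count every carbon token in the SMILES (each C, including those in ring-closure positions and inside branches).
Carbon count: 17.

17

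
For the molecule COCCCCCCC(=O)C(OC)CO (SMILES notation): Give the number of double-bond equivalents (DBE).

Degree of unsaturation = (number of rings) + (number of π bonds).
Ring closures in the SMILES: 0.
π bonds: 1 double bond (each 1 DoU) → 1 DoU from unsaturation.
Total DoU = 0 + 1 = 1.

1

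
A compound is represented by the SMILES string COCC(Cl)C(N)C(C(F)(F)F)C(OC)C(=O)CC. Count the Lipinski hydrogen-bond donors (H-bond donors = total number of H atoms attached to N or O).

Donors: find every N or O and count the H atoms it carries.
  atom 2 (O): bond orders sum to 2 → 0 H
  atom 7 (N): bond orders sum to 1 → 2 H
  atom 14 (O): bond orders sum to 2 → 0 H
  atom 17 (O): bond orders sum to 2 → 0 H
Lipinski HBD = 2.

2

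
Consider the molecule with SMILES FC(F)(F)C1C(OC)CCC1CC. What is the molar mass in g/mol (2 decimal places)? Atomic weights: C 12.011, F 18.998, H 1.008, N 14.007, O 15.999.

First, the molecular formula is C9H15F3O (counting implicit H from valence).
  C: 9 × 12.011 = 108.099
  F: 3 × 18.998 = 56.994
  H: 15 × 1.008 = 15.120
  O: 1 × 15.999 = 15.999
Sum: 9×12.011 + 3×18.998 + 15×1.008 + 1×15.999 = 196.212 → 196.21 g/mol.

196.21 g/mol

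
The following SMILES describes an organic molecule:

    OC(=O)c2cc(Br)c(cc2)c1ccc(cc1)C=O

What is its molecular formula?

C14H9BrO3

Walk through each heavy atom and fill implicit hydrogens from standard valence (C 4, N 3, O 2, S 2, halogen 1); for lowercase aromatic atoms, an aromatic c carries 1 H when it has two neighbours and 0 H with three, and aromatic n carries 0 H:
  atom 1: O, bond orders sum to 1 (valence 2) → 1 H
  atom 2: C, bond orders sum to 4 (valence 4) → 0 H
  atom 3: O, bond orders sum to 2 (valence 2) → 0 H
  atom 4: aromatic c, 3 neighbours → 0 H
  atom 5: aromatic c, 2 neighbours → 1 H
  atom 6: aromatic c, 3 neighbours → 0 H
  atom 7: Br (halogen, monovalent) → 0 H
  atom 8: aromatic c, 3 neighbours → 0 H
  atom 9: aromatic c, 2 neighbours → 1 H
  atom 10: aromatic c, 2 neighbours → 1 H
  atom 11: aromatic c, 3 neighbours → 0 H
  atom 12: aromatic c, 2 neighbours → 1 H
  atom 13: aromatic c, 2 neighbours → 1 H
  atom 14: aromatic c, 3 neighbours → 0 H
  atom 15: aromatic c, 2 neighbours → 1 H
  atom 16: aromatic c, 2 neighbours → 1 H
  atom 17: C, bond orders sum to 3 (valence 4) → 1 H
  atom 18: O, bond orders sum to 2 (valence 2) → 0 H
Totals → C:14, H:9, Br:1, O:3.
In Hill order: C14H9BrO3.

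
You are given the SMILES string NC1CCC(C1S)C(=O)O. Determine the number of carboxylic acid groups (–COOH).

The carboxylic acid motif appears at heavy-atom position 8 in the SMILES.
Other groups present: 1 primary amine, 1 thiol.
Carboxylic acid count: 1.

1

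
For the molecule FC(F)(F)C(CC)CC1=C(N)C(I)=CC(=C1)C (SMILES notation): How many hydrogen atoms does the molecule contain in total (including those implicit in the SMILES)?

15

Walk through each heavy atom and fill implicit hydrogens from standard valence (C 4, N 3, O 2, S 2, halogen 1):
  atom 1: F (halogen, monovalent) → 0 H
  atom 2: C, bond orders sum to 4 (valence 4) → 0 H
  atom 3: F (halogen, monovalent) → 0 H
  atom 4: F (halogen, monovalent) → 0 H
  atom 5: C, bond orders sum to 3 (valence 4) → 1 H
  atom 6: C, bond orders sum to 2 (valence 4) → 2 H
  atom 7: C, bond orders sum to 1 (valence 4) → 3 H
  atom 8: C, bond orders sum to 2 (valence 4) → 2 H
  atom 9: C, bond orders sum to 4 (valence 4) → 0 H
  atom 10: C, bond orders sum to 4 (valence 4) → 0 H
  atom 11: N, bond orders sum to 1 (valence 3) → 2 H
  atom 12: C, bond orders sum to 4 (valence 4) → 0 H
  atom 13: I (halogen, monovalent) → 0 H
  atom 14: C, bond orders sum to 3 (valence 4) → 1 H
  atom 15: C, bond orders sum to 4 (valence 4) → 0 H
  atom 16: C, bond orders sum to 3 (valence 4) → 1 H
  atom 17: C, bond orders sum to 1 (valence 4) → 3 H
Total hydrogens: 15.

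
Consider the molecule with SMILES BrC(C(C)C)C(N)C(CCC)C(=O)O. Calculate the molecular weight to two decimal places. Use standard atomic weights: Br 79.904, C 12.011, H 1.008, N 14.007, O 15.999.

First, the molecular formula is C10H20BrNO2 (counting implicit H from valence).
  Br: 1 × 79.904 = 79.904
  C: 10 × 12.011 = 120.110
  H: 20 × 1.008 = 20.160
  N: 1 × 14.007 = 14.007
  O: 2 × 15.999 = 31.998
Sum: 1×79.904 + 10×12.011 + 20×1.008 + 1×14.007 + 2×15.999 = 266.179 → 266.18 g/mol.

266.18 g/mol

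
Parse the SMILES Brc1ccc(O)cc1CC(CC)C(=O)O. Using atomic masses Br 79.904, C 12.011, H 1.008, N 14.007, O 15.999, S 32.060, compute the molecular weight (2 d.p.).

First, the molecular formula is C11H13BrO3 (counting implicit H from valence).
  Br: 1 × 79.904 = 79.904
  C: 11 × 12.011 = 132.121
  H: 13 × 1.008 = 13.104
  O: 3 × 15.999 = 47.997
Sum: 1×79.904 + 11×12.011 + 13×1.008 + 3×15.999 = 273.126 → 273.13 g/mol.

273.13 g/mol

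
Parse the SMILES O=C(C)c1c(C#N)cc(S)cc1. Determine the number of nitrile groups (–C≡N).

The nitrile motif appears at heavy-atom position 6 in the SMILES.
Other groups present: 1 ketone, 1 thiol.
Nitrile count: 1.

1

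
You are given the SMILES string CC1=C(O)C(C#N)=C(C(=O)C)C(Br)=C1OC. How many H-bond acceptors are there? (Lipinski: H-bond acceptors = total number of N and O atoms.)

N atoms: 1; O atoms: 3.
Lipinski HBA = 1 + 3 = 4.

4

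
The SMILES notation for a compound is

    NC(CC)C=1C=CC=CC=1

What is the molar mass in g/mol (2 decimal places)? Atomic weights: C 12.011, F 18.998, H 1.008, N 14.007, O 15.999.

135.21 g/mol

First, the molecular formula is C9H13N (counting implicit H from valence).
  C: 9 × 12.011 = 108.099
  H: 13 × 1.008 = 13.104
  N: 1 × 14.007 = 14.007
Sum: 9×12.011 + 13×1.008 + 1×14.007 = 135.210 → 135.21 g/mol.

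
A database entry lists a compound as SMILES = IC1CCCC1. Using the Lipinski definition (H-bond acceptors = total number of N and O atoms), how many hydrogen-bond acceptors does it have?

N atoms: 0; O atoms: 0.
Lipinski HBA = 0 + 0 = 0.

0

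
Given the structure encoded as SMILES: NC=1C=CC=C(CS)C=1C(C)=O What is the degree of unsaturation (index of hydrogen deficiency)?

5

Molecular formula: C9H11NOS.
DoU = (2C + 2 + N − H − X) / 2, where X is the halogen count and O/S are ignored.
    = (2·9 + 2 + 1 − 11 − 0) / 2 = 10 / 2 = 5.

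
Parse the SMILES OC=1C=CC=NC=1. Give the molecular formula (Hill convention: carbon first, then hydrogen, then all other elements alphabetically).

Walk through each heavy atom and fill implicit hydrogens from standard valence (C 4, N 3, O 2, S 2, halogen 1):
  atom 1: O, bond orders sum to 1 (valence 2) → 1 H
  atom 2: C, bond orders sum to 4 (valence 4) → 0 H
  atom 3: C, bond orders sum to 3 (valence 4) → 1 H
  atom 4: C, bond orders sum to 3 (valence 4) → 1 H
  atom 5: C, bond orders sum to 3 (valence 4) → 1 H
  atom 6: N, bond orders sum to 3 (valence 3) → 0 H
  atom 7: C, bond orders sum to 3 (valence 4) → 1 H
Totals → C:5, H:5, N:1, O:1.

C5H5NO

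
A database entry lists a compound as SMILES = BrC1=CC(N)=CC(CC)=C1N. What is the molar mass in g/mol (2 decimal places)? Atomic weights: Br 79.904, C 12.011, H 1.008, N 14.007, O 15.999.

First, the molecular formula is C8H11BrN2 (counting implicit H from valence).
  Br: 1 × 79.904 = 79.904
  C: 8 × 12.011 = 96.088
  H: 11 × 1.008 = 11.088
  N: 2 × 14.007 = 28.014
Sum: 1×79.904 + 8×12.011 + 11×1.008 + 2×14.007 = 215.094 → 215.09 g/mol.

215.09 g/mol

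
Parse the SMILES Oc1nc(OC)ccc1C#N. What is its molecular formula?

Walk through each heavy atom and fill implicit hydrogens from standard valence (C 4, N 3, O 2, S 2, halogen 1); for lowercase aromatic atoms, an aromatic c carries 1 H when it has two neighbours and 0 H with three, and aromatic n carries 0 H:
  atom 1: O, bond orders sum to 1 (valence 2) → 1 H
  atom 2: aromatic c, 3 neighbours → 0 H
  atom 3: aromatic n, 2 neighbours → 0 H
  atom 4: aromatic c, 3 neighbours → 0 H
  atom 5: O, bond orders sum to 2 (valence 2) → 0 H
  atom 6: C, bond orders sum to 1 (valence 4) → 3 H
  atom 7: aromatic c, 2 neighbours → 1 H
  atom 8: aromatic c, 2 neighbours → 1 H
  atom 9: aromatic c, 3 neighbours → 0 H
  atom 10: C, bond orders sum to 4 (valence 4) → 0 H
  atom 11: N, bond orders sum to 3 (valence 3) → 0 H
Totals → C:7, H:6, N:2, O:2.
In Hill order: C7H6N2O2.

C7H6N2O2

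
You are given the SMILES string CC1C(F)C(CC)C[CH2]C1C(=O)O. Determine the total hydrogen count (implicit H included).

17

Walk through each heavy atom and fill implicit hydrogens from standard valence (C 4, N 3, O 2, S 2, halogen 1):
  atom 1: C, bond orders sum to 1 (valence 4) → 3 H
  atom 2: C, bond orders sum to 3 (valence 4) → 1 H
  atom 3: C, bond orders sum to 3 (valence 4) → 1 H
  atom 4: F (halogen, monovalent) → 0 H
  atom 5: C, bond orders sum to 3 (valence 4) → 1 H
  atom 6: C, bond orders sum to 2 (valence 4) → 2 H
  atom 7: C, bond orders sum to 1 (valence 4) → 3 H
  atom 8: C, bond orders sum to 2 (valence 4) → 2 H
  atom 9: C with explicit H count 2
  atom 10: C, bond orders sum to 3 (valence 4) → 1 H
  atom 11: C, bond orders sum to 4 (valence 4) → 0 H
  atom 12: O, bond orders sum to 2 (valence 2) → 0 H
  atom 13: O, bond orders sum to 1 (valence 2) → 1 H
Total hydrogens: 17.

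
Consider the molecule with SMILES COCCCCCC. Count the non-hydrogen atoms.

8

Every atom symbol written in the SMILES (organic subset) is one heavy atom; implicit H are not written.
Heavy atoms by element → C:7, O:1.
Total: 8.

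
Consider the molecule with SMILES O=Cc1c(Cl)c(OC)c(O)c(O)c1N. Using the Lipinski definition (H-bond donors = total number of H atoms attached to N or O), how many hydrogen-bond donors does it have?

4

Donors: find every N or O and count the H atoms it carries.
  atom 1 (O): bond orders sum to 2 → 0 H
  atom 7 (O): bond orders sum to 2 → 0 H
  atom 10 (O): bond orders sum to 1 → 1 H
  atom 12 (O): bond orders sum to 1 → 1 H
  atom 14 (N): bond orders sum to 1 → 2 H
Lipinski HBD = 4.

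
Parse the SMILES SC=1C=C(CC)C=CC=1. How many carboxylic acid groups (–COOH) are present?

Scan the SMILES for the carboxylic acid motif — none present.
Groups that are present: 1 thiol.

0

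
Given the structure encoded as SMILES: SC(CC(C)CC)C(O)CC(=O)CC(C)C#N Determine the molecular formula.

Walk through each heavy atom and fill implicit hydrogens from standard valence (C 4, N 3, O 2, S 2, halogen 1):
  atom 1: S, bond orders sum to 1 (valence 2) → 1 H
  atom 2: C, bond orders sum to 3 (valence 4) → 1 H
  atom 3: C, bond orders sum to 2 (valence 4) → 2 H
  atom 4: C, bond orders sum to 3 (valence 4) → 1 H
  atom 5: C, bond orders sum to 1 (valence 4) → 3 H
  atom 6: C, bond orders sum to 2 (valence 4) → 2 H
  atom 7: C, bond orders sum to 1 (valence 4) → 3 H
  atom 8: C, bond orders sum to 3 (valence 4) → 1 H
  atom 9: O, bond orders sum to 1 (valence 2) → 1 H
  atom 10: C, bond orders sum to 2 (valence 4) → 2 H
  atom 11: C, bond orders sum to 4 (valence 4) → 0 H
  atom 12: O, bond orders sum to 2 (valence 2) → 0 H
  atom 13: C, bond orders sum to 2 (valence 4) → 2 H
  atom 14: C, bond orders sum to 3 (valence 4) → 1 H
  atom 15: C, bond orders sum to 1 (valence 4) → 3 H
  atom 16: C, bond orders sum to 4 (valence 4) → 0 H
  atom 17: N, bond orders sum to 3 (valence 3) → 0 H
Totals → C:13, H:23, N:1, O:2, S:1.

C13H23NO2S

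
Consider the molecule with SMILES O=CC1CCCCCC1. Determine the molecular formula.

Walk through each heavy atom and fill implicit hydrogens from standard valence (C 4, N 3, O 2, S 2, halogen 1):
  atom 1: O, bond orders sum to 2 (valence 2) → 0 H
  atom 2: C, bond orders sum to 3 (valence 4) → 1 H
  atom 3: C, bond orders sum to 3 (valence 4) → 1 H
  atom 4: C, bond orders sum to 2 (valence 4) → 2 H
  atom 5: C, bond orders sum to 2 (valence 4) → 2 H
  atom 6: C, bond orders sum to 2 (valence 4) → 2 H
  atom 7: C, bond orders sum to 2 (valence 4) → 2 H
  atom 8: C, bond orders sum to 2 (valence 4) → 2 H
  atom 9: C, bond orders sum to 2 (valence 4) → 2 H
Totals → C:8, H:14, O:1.
In Hill order: C8H14O.

C8H14O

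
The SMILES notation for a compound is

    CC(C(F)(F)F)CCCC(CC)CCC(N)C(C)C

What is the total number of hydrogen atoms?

Walk through each heavy atom and fill implicit hydrogens from standard valence (C 4, N 3, O 2, S 2, halogen 1):
  atom 1: C, bond orders sum to 1 (valence 4) → 3 H
  atom 2: C, bond orders sum to 3 (valence 4) → 1 H
  atom 3: C, bond orders sum to 4 (valence 4) → 0 H
  atom 4: F (halogen, monovalent) → 0 H
  atom 5: F (halogen, monovalent) → 0 H
  atom 6: F (halogen, monovalent) → 0 H
  atom 7: C, bond orders sum to 2 (valence 4) → 2 H
  atom 8: C, bond orders sum to 2 (valence 4) → 2 H
  atom 9: C, bond orders sum to 2 (valence 4) → 2 H
  atom 10: C, bond orders sum to 3 (valence 4) → 1 H
  atom 11: C, bond orders sum to 2 (valence 4) → 2 H
  atom 12: C, bond orders sum to 1 (valence 4) → 3 H
  atom 13: C, bond orders sum to 2 (valence 4) → 2 H
  atom 14: C, bond orders sum to 2 (valence 4) → 2 H
  atom 15: C, bond orders sum to 3 (valence 4) → 1 H
  atom 16: N, bond orders sum to 1 (valence 3) → 2 H
  atom 17: C, bond orders sum to 3 (valence 4) → 1 H
  atom 18: C, bond orders sum to 1 (valence 4) → 3 H
  atom 19: C, bond orders sum to 1 (valence 4) → 3 H
Total hydrogens: 30.

30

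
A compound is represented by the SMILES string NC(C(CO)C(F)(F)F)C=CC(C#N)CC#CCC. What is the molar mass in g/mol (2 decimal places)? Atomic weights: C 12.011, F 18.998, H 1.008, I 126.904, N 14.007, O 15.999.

274.29 g/mol

First, the molecular formula is C13H17F3N2O (counting implicit H from valence).
  C: 13 × 12.011 = 156.143
  F: 3 × 18.998 = 56.994
  H: 17 × 1.008 = 17.136
  N: 2 × 14.007 = 28.014
  O: 1 × 15.999 = 15.999
Sum: 13×12.011 + 3×18.998 + 17×1.008 + 2×14.007 + 1×15.999 = 274.286 → 274.29 g/mol.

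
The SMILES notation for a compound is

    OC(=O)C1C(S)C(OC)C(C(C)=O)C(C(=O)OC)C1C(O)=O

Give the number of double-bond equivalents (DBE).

5

Molecular formula: C13H18O8S.
DoU = (2C + 2 + N − H − X) / 2, where X is the halogen count and O/S are ignored.
    = (2·13 + 2 + 0 − 18 − 0) / 2 = 10 / 2 = 5.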